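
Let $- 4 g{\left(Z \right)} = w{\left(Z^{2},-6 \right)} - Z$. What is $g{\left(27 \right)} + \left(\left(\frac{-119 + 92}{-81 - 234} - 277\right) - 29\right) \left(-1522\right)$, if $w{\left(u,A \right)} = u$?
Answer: $\frac{32579823}{70} \approx 4.6543 \cdot 10^{5}$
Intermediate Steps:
$g{\left(Z \right)} = - \frac{Z^{2}}{4} + \frac{Z}{4}$ ($g{\left(Z \right)} = - \frac{Z^{2} - Z}{4} = - \frac{Z^{2}}{4} + \frac{Z}{4}$)
$g{\left(27 \right)} + \left(\left(\frac{-119 + 92}{-81 - 234} - 277\right) - 29\right) \left(-1522\right) = \frac{1}{4} \cdot 27 \left(1 - 27\right) + \left(\left(\frac{-119 + 92}{-81 - 234} - 277\right) - 29\right) \left(-1522\right) = \frac{1}{4} \cdot 27 \left(1 - 27\right) + \left(\left(- \frac{27}{-315} - 277\right) - 29\right) \left(-1522\right) = \frac{1}{4} \cdot 27 \left(-26\right) + \left(\left(\left(-27\right) \left(- \frac{1}{315}\right) - 277\right) - 29\right) \left(-1522\right) = - \frac{351}{2} + \left(\left(\frac{3}{35} - 277\right) - 29\right) \left(-1522\right) = - \frac{351}{2} + \left(- \frac{9692}{35} - 29\right) \left(-1522\right) = - \frac{351}{2} - - \frac{16296054}{35} = - \frac{351}{2} + \frac{16296054}{35} = \frac{32579823}{70}$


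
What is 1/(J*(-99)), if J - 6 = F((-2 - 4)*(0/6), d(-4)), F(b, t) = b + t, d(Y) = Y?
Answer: -1/198 ≈ -0.0050505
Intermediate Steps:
J = 2 (J = 6 + ((-2 - 4)*(0/6) - 4) = 6 + (-0/6 - 4) = 6 + (-6*0 - 4) = 6 + (0 - 4) = 6 - 4 = 2)
1/(J*(-99)) = 1/(2*(-99)) = 1/(-198) = -1/198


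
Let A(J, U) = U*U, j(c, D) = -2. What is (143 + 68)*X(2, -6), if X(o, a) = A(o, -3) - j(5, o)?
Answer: 2321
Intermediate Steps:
A(J, U) = U²
X(o, a) = 11 (X(o, a) = (-3)² - 1*(-2) = 9 + 2 = 11)
(143 + 68)*X(2, -6) = (143 + 68)*11 = 211*11 = 2321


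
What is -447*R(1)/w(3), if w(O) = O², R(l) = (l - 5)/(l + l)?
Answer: 298/3 ≈ 99.333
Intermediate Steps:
R(l) = (-5 + l)/(2*l) (R(l) = (-5 + l)/((2*l)) = (-5 + l)*(1/(2*l)) = (-5 + l)/(2*l))
-447*R(1)/w(3) = -447/(3²/(((½)*(-5 + 1)/1))) = -447/(9/(((½)*1*(-4)))) = -447/(9/(-2)) = -447/(9*(-½)) = -447/(-9/2) = -447*(-2/9) = 298/3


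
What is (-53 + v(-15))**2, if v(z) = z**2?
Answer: 29584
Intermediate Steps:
(-53 + v(-15))**2 = (-53 + (-15)**2)**2 = (-53 + 225)**2 = 172**2 = 29584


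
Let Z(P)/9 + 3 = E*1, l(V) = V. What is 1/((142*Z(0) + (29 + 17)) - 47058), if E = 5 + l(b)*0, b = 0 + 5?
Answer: -1/44456 ≈ -2.2494e-5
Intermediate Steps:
b = 5
E = 5 (E = 5 + 5*0 = 5 + 0 = 5)
Z(P) = 18 (Z(P) = -27 + 9*(5*1) = -27 + 9*5 = -27 + 45 = 18)
1/((142*Z(0) + (29 + 17)) - 47058) = 1/((142*18 + (29 + 17)) - 47058) = 1/((2556 + 46) - 47058) = 1/(2602 - 47058) = 1/(-44456) = -1/44456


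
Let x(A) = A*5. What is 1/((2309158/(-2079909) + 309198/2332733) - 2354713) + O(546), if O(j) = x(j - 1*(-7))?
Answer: 2429961050345531376796/878828589771700661 ≈ 2765.0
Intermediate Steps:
x(A) = 5*A
O(j) = 35 + 5*j (O(j) = 5*(j - 1*(-7)) = 5*(j + 7) = 5*(7 + j) = 35 + 5*j)
1/((2309158/(-2079909) + 309198/2332733) - 2354713) + O(546) = 1/((2309158/(-2079909) + 309198/2332733) - 2354713) + (35 + 5*546) = 1/((2309158*(-1/2079909) + 309198*(1/2332733)) - 2354713) + (35 + 2730) = 1/((-2309158/2079909 + 309198/2332733) - 2354713) + 2765 = 1/(-364888105064/373220950869 - 2354713) + 2765 = 1/(-878828589771700661/373220950869) + 2765 = -373220950869/878828589771700661 + 2765 = 2429961050345531376796/878828589771700661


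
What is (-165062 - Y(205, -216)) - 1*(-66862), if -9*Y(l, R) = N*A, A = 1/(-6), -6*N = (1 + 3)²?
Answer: -7954196/81 ≈ -98200.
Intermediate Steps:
N = -8/3 (N = -(1 + 3)²/6 = -⅙*4² = -⅙*16 = -8/3 ≈ -2.6667)
A = -⅙ ≈ -0.16667
Y(l, R) = -4/81 (Y(l, R) = -(-8)*(-1)/(27*6) = -⅑*4/9 = -4/81)
(-165062 - Y(205, -216)) - 1*(-66862) = (-165062 - 1*(-4/81)) - 1*(-66862) = (-165062 + 4/81) + 66862 = -13370018/81 + 66862 = -7954196/81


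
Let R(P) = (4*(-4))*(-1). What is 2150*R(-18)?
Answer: 34400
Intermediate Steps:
R(P) = 16 (R(P) = -16*(-1) = 16)
2150*R(-18) = 2150*16 = 34400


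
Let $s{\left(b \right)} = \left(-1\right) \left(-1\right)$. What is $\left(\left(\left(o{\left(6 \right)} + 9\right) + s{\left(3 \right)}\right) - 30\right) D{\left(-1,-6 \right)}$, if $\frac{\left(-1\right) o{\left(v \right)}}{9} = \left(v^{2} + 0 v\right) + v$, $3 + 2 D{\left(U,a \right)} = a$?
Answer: $1791$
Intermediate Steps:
$D{\left(U,a \right)} = - \frac{3}{2} + \frac{a}{2}$
$s{\left(b \right)} = 1$
$o{\left(v \right)} = - 9 v - 9 v^{2}$ ($o{\left(v \right)} = - 9 \left(\left(v^{2} + 0 v\right) + v\right) = - 9 \left(\left(v^{2} + 0\right) + v\right) = - 9 \left(v^{2} + v\right) = - 9 \left(v + v^{2}\right) = - 9 v - 9 v^{2}$)
$\left(\left(\left(o{\left(6 \right)} + 9\right) + s{\left(3 \right)}\right) - 30\right) D{\left(-1,-6 \right)} = \left(\left(\left(\left(-9\right) 6 \left(1 + 6\right) + 9\right) + 1\right) - 30\right) \left(- \frac{3}{2} + \frac{1}{2} \left(-6\right)\right) = \left(\left(\left(\left(-9\right) 6 \cdot 7 + 9\right) + 1\right) - 30\right) \left(- \frac{3}{2} - 3\right) = \left(\left(\left(-378 + 9\right) + 1\right) - 30\right) \left(- \frac{9}{2}\right) = \left(\left(-369 + 1\right) - 30\right) \left(- \frac{9}{2}\right) = \left(-368 - 30\right) \left(- \frac{9}{2}\right) = \left(-398\right) \left(- \frac{9}{2}\right) = 1791$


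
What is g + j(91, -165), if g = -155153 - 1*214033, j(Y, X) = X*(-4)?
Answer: -368526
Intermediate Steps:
j(Y, X) = -4*X
g = -369186 (g = -155153 - 214033 = -369186)
g + j(91, -165) = -369186 - 4*(-165) = -369186 + 660 = -368526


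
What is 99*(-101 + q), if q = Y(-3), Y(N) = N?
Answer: -10296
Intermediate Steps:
q = -3
99*(-101 + q) = 99*(-101 - 3) = 99*(-104) = -10296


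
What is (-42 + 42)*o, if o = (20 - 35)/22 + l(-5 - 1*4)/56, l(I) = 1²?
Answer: 0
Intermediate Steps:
l(I) = 1
o = -409/616 (o = (20 - 35)/22 + 1/56 = -15*1/22 + 1*(1/56) = -15/22 + 1/56 = -409/616 ≈ -0.66396)
(-42 + 42)*o = (-42 + 42)*(-409/616) = 0*(-409/616) = 0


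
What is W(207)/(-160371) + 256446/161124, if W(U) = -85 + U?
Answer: 6851140723/4306602834 ≈ 1.5908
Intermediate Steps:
W(207)/(-160371) + 256446/161124 = (-85 + 207)/(-160371) + 256446/161124 = 122*(-1/160371) + 256446*(1/161124) = -122/160371 + 42741/26854 = 6851140723/4306602834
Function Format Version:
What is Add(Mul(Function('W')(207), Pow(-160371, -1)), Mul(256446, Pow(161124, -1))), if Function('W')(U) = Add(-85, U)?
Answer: Rational(6851140723, 4306602834) ≈ 1.5908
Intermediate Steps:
Add(Mul(Function('W')(207), Pow(-160371, -1)), Mul(256446, Pow(161124, -1))) = Add(Mul(Add(-85, 207), Pow(-160371, -1)), Mul(256446, Pow(161124, -1))) = Add(Mul(122, Rational(-1, 160371)), Mul(256446, Rational(1, 161124))) = Add(Rational(-122, 160371), Rational(42741, 26854)) = Rational(6851140723, 4306602834)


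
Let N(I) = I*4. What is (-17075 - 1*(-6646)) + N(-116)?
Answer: -10893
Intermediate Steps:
N(I) = 4*I
(-17075 - 1*(-6646)) + N(-116) = (-17075 - 1*(-6646)) + 4*(-116) = (-17075 + 6646) - 464 = -10429 - 464 = -10893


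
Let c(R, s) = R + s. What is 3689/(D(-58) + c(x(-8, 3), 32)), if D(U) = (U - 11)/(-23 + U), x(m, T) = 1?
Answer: 99603/914 ≈ 108.97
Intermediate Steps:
D(U) = (-11 + U)/(-23 + U)
3689/(D(-58) + c(x(-8, 3), 32)) = 3689/((-11 - 58)/(-23 - 58) + (1 + 32)) = 3689/(-69/(-81) + 33) = 3689/(-1/81*(-69) + 33) = 3689/(23/27 + 33) = 3689/(914/27) = 3689*(27/914) = 99603/914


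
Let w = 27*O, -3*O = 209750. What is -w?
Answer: 1887750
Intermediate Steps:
O = -209750/3 (O = -⅓*209750 = -209750/3 ≈ -69917.)
w = -1887750 (w = 27*(-209750/3) = -1887750)
-w = -1*(-1887750) = 1887750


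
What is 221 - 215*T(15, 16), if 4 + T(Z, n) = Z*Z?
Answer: -47294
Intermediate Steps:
T(Z, n) = -4 + Z² (T(Z, n) = -4 + Z*Z = -4 + Z²)
221 - 215*T(15, 16) = 221 - 215*(-4 + 15²) = 221 - 215*(-4 + 225) = 221 - 215*221 = 221 - 47515 = -47294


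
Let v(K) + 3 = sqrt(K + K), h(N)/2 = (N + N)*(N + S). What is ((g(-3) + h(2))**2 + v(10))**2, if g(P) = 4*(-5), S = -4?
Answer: 1671869 + 5172*sqrt(5) ≈ 1.6834e+6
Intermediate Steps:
g(P) = -20
h(N) = 4*N*(-4 + N) (h(N) = 2*((N + N)*(N - 4)) = 2*((2*N)*(-4 + N)) = 2*(2*N*(-4 + N)) = 4*N*(-4 + N))
v(K) = -3 + sqrt(2)*sqrt(K) (v(K) = -3 + sqrt(K + K) = -3 + sqrt(2*K) = -3 + sqrt(2)*sqrt(K))
((g(-3) + h(2))**2 + v(10))**2 = ((-20 + 4*2*(-4 + 2))**2 + (-3 + sqrt(2)*sqrt(10)))**2 = ((-20 + 4*2*(-2))**2 + (-3 + 2*sqrt(5)))**2 = ((-20 - 16)**2 + (-3 + 2*sqrt(5)))**2 = ((-36)**2 + (-3 + 2*sqrt(5)))**2 = (1296 + (-3 + 2*sqrt(5)))**2 = (1293 + 2*sqrt(5))**2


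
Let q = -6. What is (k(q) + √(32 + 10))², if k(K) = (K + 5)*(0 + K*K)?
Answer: (-36 + √42)² ≈ 871.39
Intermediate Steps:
k(K) = K²*(5 + K) (k(K) = (5 + K)*(0 + K²) = (5 + K)*K² = K²*(5 + K))
(k(q) + √(32 + 10))² = ((-6)²*(5 - 6) + √(32 + 10))² = (36*(-1) + √42)² = (-36 + √42)²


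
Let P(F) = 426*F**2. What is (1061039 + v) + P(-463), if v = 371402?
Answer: 92753635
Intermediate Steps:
(1061039 + v) + P(-463) = (1061039 + 371402) + 426*(-463)**2 = 1432441 + 426*214369 = 1432441 + 91321194 = 92753635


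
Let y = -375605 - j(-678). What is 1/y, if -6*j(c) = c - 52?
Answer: -3/1127180 ≈ -2.6615e-6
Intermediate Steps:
j(c) = 26/3 - c/6 (j(c) = -(c - 52)/6 = -(-52 + c)/6 = 26/3 - c/6)
y = -1127180/3 (y = -375605 - (26/3 - ⅙*(-678)) = -375605 - (26/3 + 113) = -375605 - 1*365/3 = -375605 - 365/3 = -1127180/3 ≈ -3.7573e+5)
1/y = 1/(-1127180/3) = -3/1127180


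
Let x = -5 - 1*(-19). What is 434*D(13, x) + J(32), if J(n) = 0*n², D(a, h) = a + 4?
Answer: 7378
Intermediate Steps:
x = 14 (x = -5 + 19 = 14)
D(a, h) = 4 + a
J(n) = 0
434*D(13, x) + J(32) = 434*(4 + 13) + 0 = 434*17 + 0 = 7378 + 0 = 7378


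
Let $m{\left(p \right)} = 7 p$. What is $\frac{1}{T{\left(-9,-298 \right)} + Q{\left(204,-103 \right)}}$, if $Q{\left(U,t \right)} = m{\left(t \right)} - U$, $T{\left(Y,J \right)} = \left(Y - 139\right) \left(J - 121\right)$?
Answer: $\frac{1}{61087} \approx 1.637 \cdot 10^{-5}$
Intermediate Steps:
$T{\left(Y,J \right)} = \left(-139 + Y\right) \left(-121 + J\right)$
$Q{\left(U,t \right)} = - U + 7 t$ ($Q{\left(U,t \right)} = 7 t - U = - U + 7 t$)
$\frac{1}{T{\left(-9,-298 \right)} + Q{\left(204,-103 \right)}} = \frac{1}{\left(16819 - -41422 - -1089 - -2682\right) + \left(\left(-1\right) 204 + 7 \left(-103\right)\right)} = \frac{1}{\left(16819 + 41422 + 1089 + 2682\right) - 925} = \frac{1}{62012 - 925} = \frac{1}{61087}$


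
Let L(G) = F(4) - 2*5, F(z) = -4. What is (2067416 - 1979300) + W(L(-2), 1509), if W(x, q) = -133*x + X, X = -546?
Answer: 89432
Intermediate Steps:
L(G) = -14 (L(G) = -4 - 2*5 = -4 - 10 = -14)
W(x, q) = -546 - 133*x (W(x, q) = -133*x - 546 = -546 - 133*x)
(2067416 - 1979300) + W(L(-2), 1509) = (2067416 - 1979300) + (-546 - 133*(-14)) = 88116 + (-546 + 1862) = 88116 + 1316 = 89432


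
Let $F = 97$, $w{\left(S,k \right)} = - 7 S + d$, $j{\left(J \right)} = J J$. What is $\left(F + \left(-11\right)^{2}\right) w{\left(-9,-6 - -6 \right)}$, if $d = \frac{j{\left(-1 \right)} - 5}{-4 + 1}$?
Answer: $\frac{42074}{3} \approx 14025.0$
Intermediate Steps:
$j{\left(J \right)} = J^{2}$
$d = \frac{4}{3}$ ($d = \frac{\left(-1\right)^{2} - 5}{-4 + 1} = \frac{1 - 5}{-3} = \left(-4\right) \left(- \frac{1}{3}\right) = \frac{4}{3} \approx 1.3333$)
$w{\left(S,k \right)} = \frac{4}{3} - 7 S$ ($w{\left(S,k \right)} = - 7 S + \frac{4}{3} = \frac{4}{3} - 7 S$)
$\left(F + \left(-11\right)^{2}\right) w{\left(-9,-6 - -6 \right)} = \left(97 + \left(-11\right)^{2}\right) \left(\frac{4}{3} - -63\right) = \left(97 + 121\right) \left(\frac{4}{3} + 63\right) = 218 \cdot \frac{193}{3} = \frac{42074}{3}$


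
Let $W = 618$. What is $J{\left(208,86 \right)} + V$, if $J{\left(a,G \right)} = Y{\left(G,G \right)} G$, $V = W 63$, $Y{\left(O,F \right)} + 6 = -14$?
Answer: $37214$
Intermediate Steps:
$Y{\left(O,F \right)} = -20$ ($Y{\left(O,F \right)} = -6 - 14 = -20$)
$V = 38934$ ($V = 618 \cdot 63 = 38934$)
$J{\left(a,G \right)} = - 20 G$
$J{\left(208,86 \right)} + V = \left(-20\right) 86 + 38934 = -1720 + 38934 = 37214$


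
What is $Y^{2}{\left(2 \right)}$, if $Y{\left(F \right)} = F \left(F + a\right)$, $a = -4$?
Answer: $16$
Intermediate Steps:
$Y{\left(F \right)} = F \left(-4 + F\right)$ ($Y{\left(F \right)} = F \left(F - 4\right) = F \left(-4 + F\right)$)
$Y^{2}{\left(2 \right)} = \left(2 \left(-4 + 2\right)\right)^{2} = \left(2 \left(-2\right)\right)^{2} = \left(-4\right)^{2} = 16$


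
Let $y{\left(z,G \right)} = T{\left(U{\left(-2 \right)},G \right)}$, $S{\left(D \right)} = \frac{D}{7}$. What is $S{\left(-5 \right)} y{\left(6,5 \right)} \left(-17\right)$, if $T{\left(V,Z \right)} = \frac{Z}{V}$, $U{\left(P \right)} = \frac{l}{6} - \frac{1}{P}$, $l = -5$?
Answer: $- \frac{1275}{7} \approx -182.14$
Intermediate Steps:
$S{\left(D \right)} = \frac{D}{7}$ ($S{\left(D \right)} = D \frac{1}{7} = \frac{D}{7}$)
$U{\left(P \right)} = - \frac{5}{6} - \frac{1}{P}$
$y{\left(z,G \right)} = - 3 G$ ($y{\left(z,G \right)} = \frac{G}{- \frac{5}{6} - \frac{1}{-2}} = \frac{G}{- \frac{5}{6} - - \frac{1}{2}} = \frac{G}{- \frac{5}{6} + \frac{1}{2}} = \frac{G}{- \frac{1}{3}} = G \left(-3\right) = - 3 G$)
$S{\left(-5 \right)} y{\left(6,5 \right)} \left(-17\right) = \frac{1}{7} \left(-5\right) \left(\left(-3\right) 5\right) \left(-17\right) = \left(- \frac{5}{7}\right) \left(-15\right) \left(-17\right) = \frac{75}{7} \left(-17\right) = - \frac{1275}{7}$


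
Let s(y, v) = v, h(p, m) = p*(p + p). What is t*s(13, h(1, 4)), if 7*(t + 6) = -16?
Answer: -116/7 ≈ -16.571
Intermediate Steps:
h(p, m) = 2*p**2 (h(p, m) = p*(2*p) = 2*p**2)
t = -58/7 (t = -6 + (1/7)*(-16) = -6 - 16/7 = -58/7 ≈ -8.2857)
t*s(13, h(1, 4)) = -116*1**2/7 = -116/7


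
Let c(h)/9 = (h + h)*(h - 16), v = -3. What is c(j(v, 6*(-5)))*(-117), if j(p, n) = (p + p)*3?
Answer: -1288872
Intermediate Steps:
j(p, n) = 6*p (j(p, n) = (2*p)*3 = 6*p)
c(h) = 18*h*(-16 + h) (c(h) = 9*((h + h)*(h - 16)) = 9*((2*h)*(-16 + h)) = 9*(2*h*(-16 + h)) = 18*h*(-16 + h))
c(j(v, 6*(-5)))*(-117) = (18*(6*(-3))*(-16 + 6*(-3)))*(-117) = (18*(-18)*(-16 - 18))*(-117) = (18*(-18)*(-34))*(-117) = 11016*(-117) = -1288872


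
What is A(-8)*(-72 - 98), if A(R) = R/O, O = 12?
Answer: 340/3 ≈ 113.33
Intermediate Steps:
A(R) = R/12
A(-8)*(-72 - 98) = ((1/12)*(-8))*(-72 - 98) = -⅔*(-170) = 340/3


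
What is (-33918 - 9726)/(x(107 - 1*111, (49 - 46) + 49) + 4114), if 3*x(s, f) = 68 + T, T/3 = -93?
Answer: -130932/12131 ≈ -10.793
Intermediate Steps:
T = -279 (T = 3*(-93) = -279)
x(s, f) = -211/3 (x(s, f) = (68 - 279)/3 = (⅓)*(-211) = -211/3)
(-33918 - 9726)/(x(107 - 1*111, (49 - 46) + 49) + 4114) = (-33918 - 9726)/(-211/3 + 4114) = -43644/12131/3 = -43644*3/12131 = -130932/12131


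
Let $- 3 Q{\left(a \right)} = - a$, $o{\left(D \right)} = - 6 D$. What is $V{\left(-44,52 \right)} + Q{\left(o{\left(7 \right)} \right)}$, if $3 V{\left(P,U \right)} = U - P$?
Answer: $18$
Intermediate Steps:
$V{\left(P,U \right)} = - \frac{P}{3} + \frac{U}{3}$ ($V{\left(P,U \right)} = \frac{U - P}{3} = - \frac{P}{3} + \frac{U}{3}$)
$Q{\left(a \right)} = \frac{a}{3}$ ($Q{\left(a \right)} = - \frac{\left(-1\right) a}{3} = \frac{a}{3}$)
$V{\left(-44,52 \right)} + Q{\left(o{\left(7 \right)} \right)} = \left(\left(- \frac{1}{3}\right) \left(-44\right) + \frac{1}{3} \cdot 52\right) + \frac{\left(-6\right) 7}{3} = \left(\frac{44}{3} + \frac{52}{3}\right) + \frac{1}{3} \left(-42\right) = 32 - 14 = 18$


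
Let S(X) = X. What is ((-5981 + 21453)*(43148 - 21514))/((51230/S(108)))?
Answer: 18074947392/25615 ≈ 7.0564e+5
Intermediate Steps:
((-5981 + 21453)*(43148 - 21514))/((51230/S(108))) = ((-5981 + 21453)*(43148 - 21514))/((51230/108)) = (15472*21634)/((51230*(1/108))) = 334721248/(25615/54) = 334721248*(54/25615) = 18074947392/25615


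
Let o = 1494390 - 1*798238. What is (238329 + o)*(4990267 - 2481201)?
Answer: 2344674504746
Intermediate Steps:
o = 696152 (o = 1494390 - 798238 = 696152)
(238329 + o)*(4990267 - 2481201) = (238329 + 696152)*(4990267 - 2481201) = 934481*2509066 = 2344674504746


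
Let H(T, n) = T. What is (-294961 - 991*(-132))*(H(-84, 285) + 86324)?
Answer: -14156209760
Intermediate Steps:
(-294961 - 991*(-132))*(H(-84, 285) + 86324) = (-294961 - 991*(-132))*(-84 + 86324) = (-294961 + 130812)*86240 = -164149*86240 = -14156209760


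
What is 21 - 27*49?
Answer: -1302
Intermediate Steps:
21 - 27*49 = 21 - 1323 = -1302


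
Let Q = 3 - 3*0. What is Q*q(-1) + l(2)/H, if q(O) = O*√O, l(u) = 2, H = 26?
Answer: 1/13 - 3*I ≈ 0.076923 - 3.0*I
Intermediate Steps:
q(O) = O^(3/2)
Q = 3 (Q = 3 + 0 = 3)
Q*q(-1) + l(2)/H = 3*(-1)^(3/2) + 2/26 = 3*(-I) + 2*(1/26) = -3*I + 1/13 = 1/13 - 3*I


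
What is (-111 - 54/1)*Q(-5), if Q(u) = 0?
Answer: 0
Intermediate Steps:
(-111 - 54/1)*Q(-5) = (-111 - 54/1)*0 = (-111 - 54*1)*0 = (-111 - 54)*0 = -165*0 = 0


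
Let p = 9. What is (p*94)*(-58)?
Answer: -49068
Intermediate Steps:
(p*94)*(-58) = (9*94)*(-58) = 846*(-58) = -49068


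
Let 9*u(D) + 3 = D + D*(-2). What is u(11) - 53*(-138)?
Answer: 65812/9 ≈ 7312.4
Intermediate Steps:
u(D) = -⅓ - D/9 (u(D) = -⅓ + (D + D*(-2))/9 = -⅓ + (D - 2*D)/9 = -⅓ + (-D)/9 = -⅓ - D/9)
u(11) - 53*(-138) = (-⅓ - ⅑*11) - 53*(-138) = (-⅓ - 11/9) + 7314 = -14/9 + 7314 = 65812/9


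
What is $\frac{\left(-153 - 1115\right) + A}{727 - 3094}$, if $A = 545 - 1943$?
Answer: $\frac{2666}{2367} \approx 1.1263$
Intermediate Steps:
$A = -1398$
$\frac{\left(-153 - 1115\right) + A}{727 - 3094} = \frac{\left(-153 - 1115\right) - 1398}{727 - 3094} = \frac{-1268 - 1398}{727 - 3094} = - \frac{2666}{727 - 3094} = - \frac{2666}{-2367} = \left(-2666\right) \left(- \frac{1}{2367}\right) = \frac{2666}{2367}$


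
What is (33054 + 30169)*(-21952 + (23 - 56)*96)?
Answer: -1588161760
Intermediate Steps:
(33054 + 30169)*(-21952 + (23 - 56)*96) = 63223*(-21952 - 33*96) = 63223*(-21952 - 3168) = 63223*(-25120) = -1588161760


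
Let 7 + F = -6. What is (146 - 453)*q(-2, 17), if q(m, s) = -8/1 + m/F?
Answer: 31314/13 ≈ 2408.8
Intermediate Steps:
F = -13 (F = -7 - 6 = -13)
q(m, s) = -8 - m/13 (q(m, s) = -8/1 + m/(-13) = -8*1 + m*(-1/13) = -8 - m/13)
(146 - 453)*q(-2, 17) = (146 - 453)*(-8 - 1/13*(-2)) = -307*(-8 + 2/13) = -307*(-102/13) = 31314/13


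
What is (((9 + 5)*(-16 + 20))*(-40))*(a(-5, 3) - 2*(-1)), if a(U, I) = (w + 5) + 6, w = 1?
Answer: -31360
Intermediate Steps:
a(U, I) = 12 (a(U, I) = (1 + 5) + 6 = 6 + 6 = 12)
(((9 + 5)*(-16 + 20))*(-40))*(a(-5, 3) - 2*(-1)) = (((9 + 5)*(-16 + 20))*(-40))*(12 - 2*(-1)) = ((14*4)*(-40))*(12 - 1*(-2)) = (56*(-40))*(12 + 2) = -2240*14 = -31360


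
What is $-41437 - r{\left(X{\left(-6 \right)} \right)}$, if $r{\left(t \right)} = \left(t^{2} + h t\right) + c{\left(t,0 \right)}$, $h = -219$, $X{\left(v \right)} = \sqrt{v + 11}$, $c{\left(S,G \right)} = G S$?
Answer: $-41442 + 219 \sqrt{5} \approx -40952.0$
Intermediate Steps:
$X{\left(v \right)} = \sqrt{11 + v}$
$r{\left(t \right)} = t^{2} - 219 t$ ($r{\left(t \right)} = \left(t^{2} - 219 t\right) + 0 t = \left(t^{2} - 219 t\right) + 0 = t^{2} - 219 t$)
$-41437 - r{\left(X{\left(-6 \right)} \right)} = -41437 - \sqrt{11 - 6} \left(-219 + \sqrt{11 - 6}\right) = -41437 - \sqrt{5} \left(-219 + \sqrt{5}\right)$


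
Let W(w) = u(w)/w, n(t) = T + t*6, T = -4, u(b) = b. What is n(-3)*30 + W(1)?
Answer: -659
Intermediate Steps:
n(t) = -4 + 6*t (n(t) = -4 + t*6 = -4 + 6*t)
W(w) = 1 (W(w) = w/w = 1)
n(-3)*30 + W(1) = (-4 + 6*(-3))*30 + 1 = (-4 - 18)*30 + 1 = -22*30 + 1 = -660 + 1 = -659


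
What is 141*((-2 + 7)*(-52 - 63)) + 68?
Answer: -81007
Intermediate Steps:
141*((-2 + 7)*(-52 - 63)) + 68 = 141*(5*(-115)) + 68 = 141*(-575) + 68 = -81075 + 68 = -81007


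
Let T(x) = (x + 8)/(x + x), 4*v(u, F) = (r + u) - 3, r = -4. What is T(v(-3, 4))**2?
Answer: 121/100 ≈ 1.2100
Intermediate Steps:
v(u, F) = -7/4 + u/4 (v(u, F) = ((-4 + u) - 3)/4 = (-7 + u)/4 = -7/4 + u/4)
T(x) = (8 + x)/(2*x) (T(x) = (8 + x)/((2*x)) = (8 + x)*(1/(2*x)) = (8 + x)/(2*x))
T(v(-3, 4))**2 = ((8 + (-7/4 + (1/4)*(-3)))/(2*(-7/4 + (1/4)*(-3))))**2 = ((8 + (-7/4 - 3/4))/(2*(-7/4 - 3/4)))**2 = ((8 - 5/2)/(2*(-5/2)))**2 = ((1/2)*(-2/5)*(11/2))**2 = (-11/10)**2 = 121/100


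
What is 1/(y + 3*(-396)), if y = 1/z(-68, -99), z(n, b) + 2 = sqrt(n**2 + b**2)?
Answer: -17132146/20352987071 - 5*sqrt(577)/20352987071 ≈ -0.00084176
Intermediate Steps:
z(n, b) = -2 + sqrt(b**2 + n**2) (z(n, b) = -2 + sqrt(n**2 + b**2) = -2 + sqrt(b**2 + n**2))
y = 1/(-2 + 5*sqrt(577)) (y = 1/(-2 + sqrt((-99)**2 + (-68)**2)) = 1/(-2 + sqrt(9801 + 4624)) = 1/(-2 + sqrt(14425)) = 1/(-2 + 5*sqrt(577)) ≈ 0.0084671)
1/(y + 3*(-396)) = 1/((2/14421 + 5*sqrt(577)/14421) + 3*(-396)) = 1/((2/14421 + 5*sqrt(577)/14421) - 1188) = 1/(-17132146/14421 + 5*sqrt(577)/14421)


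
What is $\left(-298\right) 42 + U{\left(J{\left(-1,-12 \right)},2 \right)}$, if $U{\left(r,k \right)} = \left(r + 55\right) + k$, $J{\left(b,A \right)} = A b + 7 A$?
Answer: $-12531$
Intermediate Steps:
$J{\left(b,A \right)} = 7 A + A b$
$U{\left(r,k \right)} = 55 + k + r$ ($U{\left(r,k \right)} = \left(55 + r\right) + k = 55 + k + r$)
$\left(-298\right) 42 + U{\left(J{\left(-1,-12 \right)},2 \right)} = \left(-298\right) 42 + \left(55 + 2 - 12 \left(7 - 1\right)\right) = -12516 + \left(55 + 2 - 72\right) = -12516 - 15 = -12531$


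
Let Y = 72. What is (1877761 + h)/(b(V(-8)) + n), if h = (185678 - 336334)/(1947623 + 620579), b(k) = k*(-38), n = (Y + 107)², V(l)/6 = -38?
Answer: 2411234702533/52269331205 ≈ 46.131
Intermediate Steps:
V(l) = -228 (V(l) = 6*(-38) = -228)
n = 32041 (n = (72 + 107)² = 179² = 32041)
b(k) = -38*k
h = -75328/1284101 (h = -150656/2568202 = -150656*1/2568202 = -75328/1284101 ≈ -0.058662)
(1877761 + h)/(b(V(-8)) + n) = (1877761 - 75328/1284101)/(-38*(-228) + 32041) = 2411234702533/(1284101*(8664 + 32041)) = (2411234702533/1284101)/40705 = (2411234702533/1284101)*(1/40705) = 2411234702533/52269331205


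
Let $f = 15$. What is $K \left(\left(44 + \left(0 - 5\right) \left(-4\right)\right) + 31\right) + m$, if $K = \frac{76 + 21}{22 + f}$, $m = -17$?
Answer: $\frac{8586}{37} \approx 232.05$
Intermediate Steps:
$K = \frac{97}{37}$ ($K = \frac{76 + 21}{22 + 15} = \frac{97}{37} \approx 2.6216$)
$K \left(\left(44 + \left(0 - 5\right) \left(-4\right)\right) + 31\right) + m = \frac{97 \left(\left(44 + \left(0 - 5\right) \left(-4\right)\right) + 31\right)}{37} - 17 = \frac{97 \left(\left(44 - -20\right) + 31\right)}{37} - 17 = \frac{97 \left(\left(44 + 20\right) + 31\right)}{37} - 17 = \frac{97 \left(64 + 31\right)}{37} - 17 = \frac{97}{37} \cdot 95 - 17 = \frac{9215}{37} - 17 = \frac{8586}{37}$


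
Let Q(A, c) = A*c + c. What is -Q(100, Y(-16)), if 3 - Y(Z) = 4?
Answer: 101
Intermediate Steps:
Y(Z) = -1 (Y(Z) = 3 - 1*4 = 3 - 4 = -1)
Q(A, c) = c + A*c
-Q(100, Y(-16)) = -(-1)*(1 + 100) = -(-1)*101 = -1*(-101) = 101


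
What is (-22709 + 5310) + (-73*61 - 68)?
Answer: -21920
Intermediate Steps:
(-22709 + 5310) + (-73*61 - 68) = -17399 + (-4453 - 68) = -17399 - 4521 = -21920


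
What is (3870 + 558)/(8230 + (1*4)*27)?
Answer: 2214/4169 ≈ 0.53106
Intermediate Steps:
(3870 + 558)/(8230 + (1*4)*27) = 4428/(8230 + 4*27) = 4428/(8230 + 108) = 4428/8338 = 4428*(1/8338) = 2214/4169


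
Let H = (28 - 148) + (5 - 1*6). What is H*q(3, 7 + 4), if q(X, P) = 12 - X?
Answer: -1089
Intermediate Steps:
H = -121 (H = -120 + (5 - 6) = -120 - 1 = -121)
H*q(3, 7 + 4) = -121*(12 - 1*3) = -121*(12 - 3) = -121*9 = -1089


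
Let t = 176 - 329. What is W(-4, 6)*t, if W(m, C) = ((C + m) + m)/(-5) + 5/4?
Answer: -5049/20 ≈ -252.45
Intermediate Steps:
W(m, C) = 5/4 - 2*m/5 - C/5 (W(m, C) = (C + 2*m)*(-1/5) + 5*(1/4) = (-2*m/5 - C/5) + 5/4 = 5/4 - 2*m/5 - C/5)
t = -153
W(-4, 6)*t = (5/4 - 2/5*(-4) - 1/5*6)*(-153) = (5/4 + 8/5 - 6/5)*(-153) = (33/20)*(-153) = -5049/20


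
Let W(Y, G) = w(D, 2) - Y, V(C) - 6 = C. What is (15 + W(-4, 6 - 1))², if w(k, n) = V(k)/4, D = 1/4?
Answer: 108241/256 ≈ 422.82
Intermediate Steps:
V(C) = 6 + C
D = ¼ ≈ 0.25000
w(k, n) = 3/2 + k/4 (w(k, n) = (6 + k)/4 = (6 + k)*(¼) = 3/2 + k/4)
W(Y, G) = 25/16 - Y (W(Y, G) = (3/2 + (¼)*(¼)) - Y = (3/2 + 1/16) - Y = 25/16 - Y)
(15 + W(-4, 6 - 1))² = (15 + (25/16 - 1*(-4)))² = (15 + (25/16 + 4))² = (15 + 89/16)² = (329/16)² = 108241/256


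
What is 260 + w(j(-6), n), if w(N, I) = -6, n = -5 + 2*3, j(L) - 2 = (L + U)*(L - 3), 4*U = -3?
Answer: 254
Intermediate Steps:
U = -¾ (U = (¼)*(-3) = -¾ ≈ -0.75000)
j(L) = 2 + (-3 + L)*(-¾ + L) (j(L) = 2 + (L - ¾)*(L - 3) = 2 + (-¾ + L)*(-3 + L) = 2 + (-3 + L)*(-¾ + L))
n = 1 (n = -5 + 6 = 1)
260 + w(j(-6), n) = 260 - 6 = 254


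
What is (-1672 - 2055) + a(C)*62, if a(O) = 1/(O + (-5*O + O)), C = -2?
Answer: -11150/3 ≈ -3716.7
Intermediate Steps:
a(O) = -1/(3*O) (a(O) = 1/(O - 4*O) = 1/(-3*O) = -1/(3*O))
(-1672 - 2055) + a(C)*62 = (-1672 - 2055) - ⅓/(-2)*62 = -3727 - ⅓*(-½)*62 = -3727 + (⅙)*62 = -3727 + 31/3 = -11150/3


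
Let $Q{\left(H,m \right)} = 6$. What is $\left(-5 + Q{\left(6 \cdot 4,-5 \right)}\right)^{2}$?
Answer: $1$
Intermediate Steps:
$\left(-5 + Q{\left(6 \cdot 4,-5 \right)}\right)^{2} = \left(-5 + 6\right)^{2} = 1^{2} = 1$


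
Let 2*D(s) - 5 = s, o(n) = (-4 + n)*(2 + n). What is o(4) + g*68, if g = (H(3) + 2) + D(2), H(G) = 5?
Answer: 714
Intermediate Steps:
D(s) = 5/2 + s/2
g = 21/2 (g = (5 + 2) + (5/2 + (½)*2) = 7 + (5/2 + 1) = 7 + 7/2 = 21/2 ≈ 10.500)
o(4) + g*68 = (-8 + 4² - 2*4) + (21/2)*68 = (-8 + 16 - 8) + 714 = 0 + 714 = 714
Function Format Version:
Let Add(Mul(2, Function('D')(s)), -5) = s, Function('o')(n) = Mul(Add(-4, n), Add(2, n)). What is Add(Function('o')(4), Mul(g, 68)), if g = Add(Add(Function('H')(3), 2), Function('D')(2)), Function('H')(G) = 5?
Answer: 714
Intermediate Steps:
Function('D')(s) = Add(Rational(5, 2), Mul(Rational(1, 2), s))
g = Rational(21, 2) (g = Add(Add(5, 2), Add(Rational(5, 2), Mul(Rational(1, 2), 2))) = Add(7, Add(Rational(5, 2), 1)) = Add(7, Rational(7, 2)) = Rational(21, 2) ≈ 10.500)
Add(Function('o')(4), Mul(g, 68)) = Add(Add(-8, Pow(4, 2), Mul(-2, 4)), Mul(Rational(21, 2), 68)) = Add(Add(-8, 16, -8), 714) = Add(0, 714) = 714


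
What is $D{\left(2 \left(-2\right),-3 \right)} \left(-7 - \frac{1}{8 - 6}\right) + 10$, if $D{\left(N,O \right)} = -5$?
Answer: $\frac{95}{2} \approx 47.5$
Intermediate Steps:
$D{\left(2 \left(-2\right),-3 \right)} \left(-7 - \frac{1}{8 - 6}\right) + 10 = - 5 \left(-7 - \frac{1}{8 - 6}\right) + 10 = - 5 \left(-7 - \frac{1}{2}\right) + 10 = \left(-5\right) \left(- \frac{15}{2}\right) + 10 = \frac{75}{2} + 10 = \frac{95}{2}$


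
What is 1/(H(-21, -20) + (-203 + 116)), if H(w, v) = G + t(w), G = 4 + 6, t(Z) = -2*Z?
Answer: -1/35 ≈ -0.028571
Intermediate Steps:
G = 10
H(w, v) = 10 - 2*w
1/(H(-21, -20) + (-203 + 116)) = 1/((10 - 2*(-21)) + (-203 + 116)) = 1/((10 + 42) - 87) = 1/(52 - 87) = 1/(-35) = -1/35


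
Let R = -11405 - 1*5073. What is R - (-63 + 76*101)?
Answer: -24091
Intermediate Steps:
R = -16478 (R = -11405 - 5073 = -16478)
R - (-63 + 76*101) = -16478 - (-63 + 76*101) = -16478 - (-63 + 7676) = -16478 - 1*7613 = -16478 - 7613 = -24091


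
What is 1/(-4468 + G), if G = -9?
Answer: -1/4477 ≈ -0.00022336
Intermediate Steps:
1/(-4468 + G) = 1/(-4468 - 9) = 1/(-4477) = -1/4477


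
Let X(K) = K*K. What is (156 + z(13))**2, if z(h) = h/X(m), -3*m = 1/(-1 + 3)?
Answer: 389376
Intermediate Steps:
m = -1/6 (m = -1/(3*(-1 + 3)) = -1/3/2 = -1/3*1/2 = -1/6 ≈ -0.16667)
X(K) = K**2
z(h) = 36*h (z(h) = h/((-1/6)**2) = h/(1/36) = h*36 = 36*h)
(156 + z(13))**2 = (156 + 36*13)**2 = (156 + 468)**2 = 624**2 = 389376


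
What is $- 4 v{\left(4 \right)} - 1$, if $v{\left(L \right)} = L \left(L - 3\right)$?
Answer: $-17$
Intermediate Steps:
$v{\left(L \right)} = L \left(-3 + L\right)$
$- 4 v{\left(4 \right)} - 1 = - 4 \cdot 4 \left(-3 + 4\right) - 1 = - 4 \cdot 4 \cdot 1 - 1 = \left(-4\right) 4 - 1 = -16 - 1 = -17$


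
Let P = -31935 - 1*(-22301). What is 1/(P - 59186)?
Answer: -1/68820 ≈ -1.4531e-5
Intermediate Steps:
P = -9634 (P = -31935 + 22301 = -9634)
1/(P - 59186) = 1/(-9634 - 59186) = 1/(-68820) = -1/68820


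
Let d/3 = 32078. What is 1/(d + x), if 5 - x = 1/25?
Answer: 25/2405974 ≈ 1.0391e-5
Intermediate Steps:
d = 96234 (d = 3*32078 = 96234)
x = 124/25 (x = 5 - 1/25 = 124/25 ≈ 4.9600)
1/(d + x) = 1/(96234 + 124/25) = 1/(2405974/25) = 25/2405974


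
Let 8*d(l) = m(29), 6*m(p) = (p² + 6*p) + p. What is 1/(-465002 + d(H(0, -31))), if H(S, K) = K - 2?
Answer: -4/1859921 ≈ -2.1506e-6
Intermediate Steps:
m(p) = p²/6 + 7*p/6 (m(p) = ((p² + 6*p) + p)/6 = (p² + 7*p)/6 = p²/6 + 7*p/6)
H(S, K) = -2 + K
d(l) = 87/4 (d(l) = ((⅙)*29*(7 + 29))/8 = ((⅙)*29*36)/8 = (⅛)*174 = 87/4)
1/(-465002 + d(H(0, -31))) = 1/(-465002 + 87/4) = 1/(-1859921/4) = -4/1859921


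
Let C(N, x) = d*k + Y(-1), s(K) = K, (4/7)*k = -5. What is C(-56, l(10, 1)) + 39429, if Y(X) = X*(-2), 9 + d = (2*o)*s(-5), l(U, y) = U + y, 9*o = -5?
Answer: 1420601/36 ≈ 39461.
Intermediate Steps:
k = -35/4 (k = (7/4)*(-5) = -35/4 ≈ -8.7500)
o = -5/9 (o = (⅑)*(-5) = -5/9 ≈ -0.55556)
d = -31/9 (d = -9 + (2*(-5/9))*(-5) = -9 - 10/9*(-5) = -9 + 50/9 = -31/9 ≈ -3.4444)
Y(X) = -2*X
C(N, x) = 1157/36 (C(N, x) = -31/9*(-35/4) - 2*(-1) = 1085/36 + 2 = 1157/36)
C(-56, l(10, 1)) + 39429 = 1157/36 + 39429 = 1420601/36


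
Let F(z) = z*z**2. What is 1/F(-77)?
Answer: -1/456533 ≈ -2.1904e-6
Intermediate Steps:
F(z) = z**3
1/F(-77) = 1/((-77)**3) = 1/(-456533) = -1/456533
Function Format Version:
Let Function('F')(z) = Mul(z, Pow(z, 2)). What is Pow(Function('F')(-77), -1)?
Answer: Rational(-1, 456533) ≈ -2.1904e-6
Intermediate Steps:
Function('F')(z) = Pow(z, 3)
Pow(Function('F')(-77), -1) = Pow(Pow(-77, 3), -1) = Pow(-456533, -1) = Rational(-1, 456533)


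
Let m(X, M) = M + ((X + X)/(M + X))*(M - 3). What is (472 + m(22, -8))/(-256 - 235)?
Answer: -3006/3437 ≈ -0.87460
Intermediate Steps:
m(X, M) = M + 2*X*(-3 + M)/(M + X) (m(X, M) = M + ((2*X)/(M + X))*(-3 + M) = M + (2*X/(M + X))*(-3 + M) = M + 2*X*(-3 + M)/(M + X))
(472 + m(22, -8))/(-256 - 235) = (472 + ((-8)² - 6*22 + 3*(-8)*22)/(-8 + 22))/(-256 - 235) = (472 + (64 - 132 - 528)/14)/(-491) = (472 + (1/14)*(-596))*(-1/491) = (472 - 298/7)*(-1/491) = (3006/7)*(-1/491) = -3006/3437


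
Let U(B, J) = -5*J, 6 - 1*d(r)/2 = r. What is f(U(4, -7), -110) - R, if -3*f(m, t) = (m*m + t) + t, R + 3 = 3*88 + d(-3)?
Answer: -614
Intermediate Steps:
d(r) = 12 - 2*r
R = 279 (R = -3 + (3*88 + (12 - 2*(-3))) = -3 + (264 + (12 + 6)) = -3 + (264 + 18) = -3 + 282 = 279)
f(m, t) = -2*t/3 - m**2/3 (f(m, t) = -((m*m + t) + t)/3 = -((m**2 + t) + t)/3 = -((t + m**2) + t)/3 = -(m**2 + 2*t)/3 = -2*t/3 - m**2/3)
f(U(4, -7), -110) - R = (-2/3*(-110) - (-5*(-7))**2/3) - 1*279 = (220/3 - 1/3*35**2) - 279 = (220/3 - 1/3*1225) - 279 = (220/3 - 1225/3) - 279 = -335 - 279 = -614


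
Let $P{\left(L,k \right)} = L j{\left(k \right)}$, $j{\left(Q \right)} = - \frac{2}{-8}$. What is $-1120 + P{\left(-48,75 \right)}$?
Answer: $-1132$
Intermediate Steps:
$j{\left(Q \right)} = \frac{1}{4}$ ($j{\left(Q \right)} = \left(-2\right) \left(- \frac{1}{8}\right) = \frac{1}{4}$)
$P{\left(L,k \right)} = \frac{L}{4}$ ($P{\left(L,k \right)} = L \frac{1}{4} = \frac{L}{4}$)
$-1120 + P{\left(-48,75 \right)} = -1120 + \frac{1}{4} \left(-48\right) = -1120 - 12 = -1132$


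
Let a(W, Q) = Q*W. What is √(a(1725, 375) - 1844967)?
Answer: 2*I*√299523 ≈ 1094.6*I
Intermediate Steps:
√(a(1725, 375) - 1844967) = √(375*1725 - 1844967) = √(646875 - 1844967) = √(-1198092) = 2*I*√299523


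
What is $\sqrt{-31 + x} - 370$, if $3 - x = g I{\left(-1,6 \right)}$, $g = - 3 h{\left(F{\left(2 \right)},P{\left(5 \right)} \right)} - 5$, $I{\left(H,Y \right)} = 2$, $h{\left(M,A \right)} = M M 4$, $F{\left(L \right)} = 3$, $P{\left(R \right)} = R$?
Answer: $-370 + 3 \sqrt{22} \approx -355.93$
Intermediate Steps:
$h{\left(M,A \right)} = 4 M^{2}$ ($h{\left(M,A \right)} = M^{2} \cdot 4 = 4 M^{2}$)
$g = -113$ ($g = - 3 \cdot 4 \cdot 3^{2} - 5 = - 3 \cdot 4 \cdot 9 - 5 = \left(-3\right) 36 - 5 = -108 - 5 = -113$)
$x = 229$ ($x = 3 - \left(-113\right) 2 = 3 - -226 = 3 + 226 = 229$)
$\sqrt{-31 + x} - 370 = \sqrt{-31 + 229} - 370 = \sqrt{198} - 370 = 3 \sqrt{22} - 370 = -370 + 3 \sqrt{22}$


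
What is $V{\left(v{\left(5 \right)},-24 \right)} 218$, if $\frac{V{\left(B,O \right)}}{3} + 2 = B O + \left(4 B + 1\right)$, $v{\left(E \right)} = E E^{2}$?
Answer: $-1635654$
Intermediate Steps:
$v{\left(E \right)} = E^{3}$
$V{\left(B,O \right)} = -3 + 12 B + 3 B O$ ($V{\left(B,O \right)} = -6 + 3 \left(B O + \left(4 B + 1\right)\right) = -6 + 3 \left(B O + \left(1 + 4 B\right)\right) = -6 + 3 \left(1 + 4 B + B O\right) = -6 + \left(3 + 12 B + 3 B O\right) = -3 + 12 B + 3 B O$)
$V{\left(v{\left(5 \right)},-24 \right)} 218 = \left(-3 + 12 \cdot 5^{3} + 3 \cdot 5^{3} \left(-24\right)\right) 218 = \left(-3 + 12 \cdot 125 + 3 \cdot 125 \left(-24\right)\right) 218 = \left(-3 + 1500 - 9000\right) 218 = \left(-7503\right) 218 = -1635654$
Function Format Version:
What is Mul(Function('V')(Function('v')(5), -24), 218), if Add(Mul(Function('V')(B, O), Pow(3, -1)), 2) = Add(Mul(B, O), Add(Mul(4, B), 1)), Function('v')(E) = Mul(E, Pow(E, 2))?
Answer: -1635654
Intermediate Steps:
Function('v')(E) = Pow(E, 3)
Function('V')(B, O) = Add(-3, Mul(12, B), Mul(3, B, O)) (Function('V')(B, O) = Add(-6, Mul(3, Add(Mul(B, O), Add(Mul(4, B), 1)))) = Add(-6, Mul(3, Add(Mul(B, O), Add(1, Mul(4, B))))) = Add(-6, Mul(3, Add(1, Mul(4, B), Mul(B, O)))) = Add(-6, Add(3, Mul(12, B), Mul(3, B, O))) = Add(-3, Mul(12, B), Mul(3, B, O)))
Mul(Function('V')(Function('v')(5), -24), 218) = Mul(Add(-3, Mul(12, Pow(5, 3)), Mul(3, Pow(5, 3), -24)), 218) = Mul(Add(-3, Mul(12, 125), Mul(3, 125, -24)), 218) = Mul(Add(-3, 1500, -9000), 218) = Mul(-7503, 218) = -1635654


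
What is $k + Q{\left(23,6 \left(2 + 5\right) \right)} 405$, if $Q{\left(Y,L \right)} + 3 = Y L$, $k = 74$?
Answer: $390089$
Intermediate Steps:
$Q{\left(Y,L \right)} = -3 + L Y$ ($Q{\left(Y,L \right)} = -3 + Y L = -3 + L Y$)
$k + Q{\left(23,6 \left(2 + 5\right) \right)} 405 = 74 + \left(-3 + 6 \left(2 + 5\right) 23\right) 405 = 74 + \left(-3 + 6 \cdot 7 \cdot 23\right) 405 = 74 + \left(-3 + 42 \cdot 23\right) 405 = 74 + \left(-3 + 966\right) 405 = 74 + 963 \cdot 405 = 74 + 390015 = 390089$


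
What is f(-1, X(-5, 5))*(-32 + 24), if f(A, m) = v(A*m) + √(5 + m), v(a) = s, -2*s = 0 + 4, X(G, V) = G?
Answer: 16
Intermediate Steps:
s = -2 (s = -(0 + 4)/2 = -½*4 = -2)
v(a) = -2
f(A, m) = -2 + √(5 + m)
f(-1, X(-5, 5))*(-32 + 24) = (-2 + √(5 - 5))*(-32 + 24) = (-2 + √0)*(-8) = (-2 + 0)*(-8) = -2*(-8) = 16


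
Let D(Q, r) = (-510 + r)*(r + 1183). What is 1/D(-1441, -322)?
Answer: -1/716352 ≈ -1.3960e-6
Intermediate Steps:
D(Q, r) = (-510 + r)*(1183 + r)
1/D(-1441, -322) = 1/(-603330 + (-322)² + 673*(-322)) = 1/(-603330 + 103684 - 216706) = 1/(-716352) = -1/716352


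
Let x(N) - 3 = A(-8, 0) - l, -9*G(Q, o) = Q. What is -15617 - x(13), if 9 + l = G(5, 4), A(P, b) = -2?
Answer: -140648/9 ≈ -15628.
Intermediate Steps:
G(Q, o) = -Q/9
l = -86/9 (l = -9 - 1/9*5 = -9 - 5/9 = -86/9 ≈ -9.5556)
x(N) = 95/9 (x(N) = 3 + (-2 - 1*(-86/9)) = 3 + (-2 + 86/9) = 3 + 68/9 = 95/9)
-15617 - x(13) = -15617 - 1*95/9 = -15617 - 95/9 = -140648/9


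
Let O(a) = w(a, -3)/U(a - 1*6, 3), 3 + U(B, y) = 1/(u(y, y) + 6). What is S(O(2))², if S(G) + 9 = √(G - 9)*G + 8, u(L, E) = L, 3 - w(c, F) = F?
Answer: -102779/2197 + 648*I*√13/169 ≈ -46.781 + 13.825*I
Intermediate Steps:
w(c, F) = 3 - F
U(B, y) = -3 + 1/(6 + y) (U(B, y) = -3 + 1/(y + 6) = -3 + 1/(6 + y))
O(a) = -27/13 (O(a) = (3 - 1*(-3))/(((-17 - 3*3)/(6 + 3))) = (3 + 3)/(((-17 - 9)/9)) = 6/(((⅑)*(-26))) = 6/(-26/9) = 6*(-9/26) = -27/13)
S(G) = -1 + G*√(-9 + G) (S(G) = -9 + (√(G - 9)*G + 8) = -9 + (√(-9 + G)*G + 8) = -9 + (G*√(-9 + G) + 8) = -9 + (8 + G*√(-9 + G)) = -1 + G*√(-9 + G))
S(O(2))² = (-1 - 27*√(-9 - 27/13)/13)² = (-1 - 324*I*√13/169)²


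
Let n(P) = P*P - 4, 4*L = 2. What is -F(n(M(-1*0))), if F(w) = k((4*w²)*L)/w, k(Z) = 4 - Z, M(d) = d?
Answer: -7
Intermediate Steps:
L = ½ (L = (¼)*2 = ½ ≈ 0.50000)
n(P) = -4 + P² (n(P) = P² - 4 = -4 + P²)
F(w) = (4 - 2*w²)/w (F(w) = (4 - 4*w²/2)/w = (4 - 2*w²)/w)
-F(n(M(-1*0))) = -(-2*(-4 + (-1*0)²) + 4/(-4 + (-1*0)²)) = -(-2*(-4 + 0²) + 4/(-4 + 0²)) = -(-2*(-4 + 0) + 4/(-4 + 0)) = -(-2*(-4) + 4/(-4)) = -(8 + 4*(-¼)) = -(8 - 1) = -1*7 = -7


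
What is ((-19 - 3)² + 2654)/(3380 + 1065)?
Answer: 3138/4445 ≈ 0.70596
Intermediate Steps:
((-19 - 3)² + 2654)/(3380 + 1065) = ((-22)² + 2654)/4445 = (484 + 2654)*(1/4445) = 3138*(1/4445) = 3138/4445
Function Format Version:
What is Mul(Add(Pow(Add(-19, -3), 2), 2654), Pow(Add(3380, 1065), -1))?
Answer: Rational(3138, 4445) ≈ 0.70596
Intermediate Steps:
Mul(Add(Pow(Add(-19, -3), 2), 2654), Pow(Add(3380, 1065), -1)) = Mul(Add(Pow(-22, 2), 2654), Pow(4445, -1)) = Mul(Add(484, 2654), Rational(1, 4445)) = Mul(3138, Rational(1, 4445)) = Rational(3138, 4445)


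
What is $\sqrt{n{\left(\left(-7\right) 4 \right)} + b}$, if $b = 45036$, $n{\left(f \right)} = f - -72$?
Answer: $14 \sqrt{230} \approx 212.32$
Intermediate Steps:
$n{\left(f \right)} = 72 + f$ ($n{\left(f \right)} = f + 72 = 72 + f$)
$\sqrt{n{\left(\left(-7\right) 4 \right)} + b} = \sqrt{\left(72 - 28\right) + 45036} = \sqrt{44 + 45036} = \sqrt{45080} = 14 \sqrt{230}$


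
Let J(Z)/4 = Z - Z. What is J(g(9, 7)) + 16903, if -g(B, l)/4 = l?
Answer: 16903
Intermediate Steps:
g(B, l) = -4*l
J(Z) = 0 (J(Z) = 4*(Z - Z) = 4*0 = 0)
J(g(9, 7)) + 16903 = 0 + 16903 = 16903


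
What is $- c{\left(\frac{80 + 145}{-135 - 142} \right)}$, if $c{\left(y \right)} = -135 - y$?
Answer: $\frac{37170}{277} \approx 134.19$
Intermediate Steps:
$- c{\left(\frac{80 + 145}{-135 - 142} \right)} = - (-135 - \frac{80 + 145}{-135 - 142}) = - (-135 - \frac{225}{-277}) = - (-135 - 225 \left(- \frac{1}{277}\right)) = - (-135 - - \frac{225}{277}) = - (-135 + \frac{225}{277}) = \left(-1\right) \left(- \frac{37170}{277}\right) = \frac{37170}{277}$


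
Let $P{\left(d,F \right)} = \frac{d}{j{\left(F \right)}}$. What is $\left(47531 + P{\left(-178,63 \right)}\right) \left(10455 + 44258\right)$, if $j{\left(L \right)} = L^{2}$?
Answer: $\frac{10321627201393}{3969} \approx 2.6006 \cdot 10^{9}$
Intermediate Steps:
$P{\left(d,F \right)} = \frac{d}{F^{2}}$
$\left(47531 + P{\left(-178,63 \right)}\right) \left(10455 + 44258\right) = \left(47531 - \frac{178}{3969}\right) \left(10455 + 44258\right) = \left(47531 - \frac{178}{3969}\right) 54713 = \frac{188650361}{3969} \cdot 54713 = \frac{10321627201393}{3969}$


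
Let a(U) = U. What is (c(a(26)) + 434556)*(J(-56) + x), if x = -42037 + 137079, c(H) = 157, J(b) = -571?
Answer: 41067771823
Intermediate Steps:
x = 95042
(c(a(26)) + 434556)*(J(-56) + x) = (157 + 434556)*(-571 + 95042) = 434713*94471 = 41067771823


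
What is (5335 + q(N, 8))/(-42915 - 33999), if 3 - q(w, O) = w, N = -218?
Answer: -926/12819 ≈ -0.072237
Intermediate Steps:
q(w, O) = 3 - w
(5335 + q(N, 8))/(-42915 - 33999) = (5335 + (3 - 1*(-218)))/(-42915 - 33999) = (5335 + (3 + 218))/(-76914) = (5335 + 221)*(-1/76914) = 5556*(-1/76914) = -926/12819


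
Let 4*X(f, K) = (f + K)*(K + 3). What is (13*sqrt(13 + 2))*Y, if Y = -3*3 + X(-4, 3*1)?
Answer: -273*sqrt(15)/2 ≈ -528.66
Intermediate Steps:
X(f, K) = (3 + K)*(K + f)/4 (X(f, K) = ((f + K)*(K + 3))/4 = ((K + f)*(3 + K))/4 = ((3 + K)*(K + f))/4 = (3 + K)*(K + f)/4)
Y = -21/2 (Y = -3*3 + ((3*1)**2/4 + 3*(3*1)/4 + (3/4)*(-4) + (1/4)*(3*1)*(-4)) = -9 + ((1/4)*3**2 + (3/4)*3 - 3 + (1/4)*3*(-4)) = -9 + ((1/4)*9 + 9/4 - 3 - 3) = -9 + (9/4 + 9/4 - 3 - 3) = -9 - 3/2 = -21/2 ≈ -10.500)
(13*sqrt(13 + 2))*Y = (13*sqrt(13 + 2))*(-21/2) = (13*sqrt(15))*(-21/2) = -273*sqrt(15)/2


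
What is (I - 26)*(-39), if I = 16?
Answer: 390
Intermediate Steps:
(I - 26)*(-39) = (16 - 26)*(-39) = -10*(-39) = 390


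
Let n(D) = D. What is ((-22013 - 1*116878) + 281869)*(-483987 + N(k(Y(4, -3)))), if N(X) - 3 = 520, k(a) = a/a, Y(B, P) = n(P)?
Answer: -69124715792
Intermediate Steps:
Y(B, P) = P
k(a) = 1
N(X) = 523 (N(X) = 3 + 520 = 523)
((-22013 - 1*116878) + 281869)*(-483987 + N(k(Y(4, -3)))) = ((-22013 - 1*116878) + 281869)*(-483987 + 523) = ((-22013 - 116878) + 281869)*(-483464) = (-138891 + 281869)*(-483464) = 142978*(-483464) = -69124715792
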